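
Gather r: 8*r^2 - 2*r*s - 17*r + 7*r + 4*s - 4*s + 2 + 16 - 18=8*r^2 + r*(-2*s - 10)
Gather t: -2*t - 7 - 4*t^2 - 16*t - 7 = -4*t^2 - 18*t - 14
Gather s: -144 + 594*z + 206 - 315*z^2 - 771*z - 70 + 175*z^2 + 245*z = -140*z^2 + 68*z - 8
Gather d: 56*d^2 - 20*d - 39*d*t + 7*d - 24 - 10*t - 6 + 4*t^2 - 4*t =56*d^2 + d*(-39*t - 13) + 4*t^2 - 14*t - 30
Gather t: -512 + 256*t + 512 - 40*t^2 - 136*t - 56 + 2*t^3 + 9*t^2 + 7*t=2*t^3 - 31*t^2 + 127*t - 56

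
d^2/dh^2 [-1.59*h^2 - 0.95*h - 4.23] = -3.18000000000000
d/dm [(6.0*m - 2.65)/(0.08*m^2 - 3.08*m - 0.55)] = (-0.48*m^2 + 0.423999999999999*m - 11.462)/(0.0064*m^4 - 0.4928*m^3 + 9.3984*m^2 + 3.388*m + 0.3025)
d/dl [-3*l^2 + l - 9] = 1 - 6*l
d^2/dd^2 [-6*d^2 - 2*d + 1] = -12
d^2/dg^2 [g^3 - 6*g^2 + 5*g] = 6*g - 12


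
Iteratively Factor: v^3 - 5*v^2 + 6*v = (v)*(v^2 - 5*v + 6) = v*(v - 3)*(v - 2)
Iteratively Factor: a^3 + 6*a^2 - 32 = (a + 4)*(a^2 + 2*a - 8) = (a - 2)*(a + 4)*(a + 4)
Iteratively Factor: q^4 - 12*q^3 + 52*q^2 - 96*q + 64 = (q - 4)*(q^3 - 8*q^2 + 20*q - 16) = (q - 4)*(q - 2)*(q^2 - 6*q + 8) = (q - 4)^2*(q - 2)*(q - 2)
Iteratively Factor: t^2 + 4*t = (t)*(t + 4)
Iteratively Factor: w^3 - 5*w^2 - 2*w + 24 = (w - 3)*(w^2 - 2*w - 8) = (w - 4)*(w - 3)*(w + 2)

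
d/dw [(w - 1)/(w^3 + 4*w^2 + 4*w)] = (-2*w^2 + 3*w + 2)/(w^2*(w^3 + 6*w^2 + 12*w + 8))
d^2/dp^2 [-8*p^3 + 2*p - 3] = -48*p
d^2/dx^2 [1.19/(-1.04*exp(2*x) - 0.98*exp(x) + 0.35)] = (-1.19*(2.08*exp(x) + 0.98)*(4.16*exp(x) + 1.96)*exp(x) + (4.9504*exp(x) + 1.1662)*(1.04*exp(2*x) + 0.98*exp(x) - 0.35))*exp(x)/(1.04*exp(2*x) + 0.98*exp(x) - 0.35)^3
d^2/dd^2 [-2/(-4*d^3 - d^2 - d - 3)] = 4*(-(12*d + 1)*(4*d^3 + d^2 + d + 3) + (12*d^2 + 2*d + 1)^2)/(4*d^3 + d^2 + d + 3)^3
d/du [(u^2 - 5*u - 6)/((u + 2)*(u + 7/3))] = 12*(7*u^2 + 16*u + 2)/(9*u^4 + 78*u^3 + 253*u^2 + 364*u + 196)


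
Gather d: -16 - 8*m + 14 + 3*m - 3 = -5*m - 5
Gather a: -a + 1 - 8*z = -a - 8*z + 1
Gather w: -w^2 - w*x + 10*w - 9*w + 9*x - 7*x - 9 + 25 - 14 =-w^2 + w*(1 - x) + 2*x + 2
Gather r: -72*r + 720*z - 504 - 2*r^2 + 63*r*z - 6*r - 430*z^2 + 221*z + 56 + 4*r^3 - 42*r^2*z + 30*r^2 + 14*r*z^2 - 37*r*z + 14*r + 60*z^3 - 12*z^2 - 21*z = 4*r^3 + r^2*(28 - 42*z) + r*(14*z^2 + 26*z - 64) + 60*z^3 - 442*z^2 + 920*z - 448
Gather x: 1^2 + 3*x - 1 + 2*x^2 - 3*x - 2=2*x^2 - 2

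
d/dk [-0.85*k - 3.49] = -0.850000000000000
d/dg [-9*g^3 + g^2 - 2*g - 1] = -27*g^2 + 2*g - 2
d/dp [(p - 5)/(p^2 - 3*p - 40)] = (p^2 - 3*p - (p - 5)*(2*p - 3) - 40)/(-p^2 + 3*p + 40)^2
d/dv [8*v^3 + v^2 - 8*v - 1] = 24*v^2 + 2*v - 8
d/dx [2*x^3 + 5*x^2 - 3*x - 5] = 6*x^2 + 10*x - 3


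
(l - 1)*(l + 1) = l^2 - 1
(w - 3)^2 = w^2 - 6*w + 9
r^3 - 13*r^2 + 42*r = r*(r - 7)*(r - 6)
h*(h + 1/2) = h^2 + h/2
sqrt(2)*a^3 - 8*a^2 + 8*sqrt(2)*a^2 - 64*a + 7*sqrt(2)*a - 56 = (a + 7)*(a - 4*sqrt(2))*(sqrt(2)*a + sqrt(2))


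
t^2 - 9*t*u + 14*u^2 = (t - 7*u)*(t - 2*u)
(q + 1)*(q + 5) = q^2 + 6*q + 5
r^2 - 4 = (r - 2)*(r + 2)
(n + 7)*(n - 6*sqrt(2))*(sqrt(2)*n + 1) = sqrt(2)*n^3 - 11*n^2 + 7*sqrt(2)*n^2 - 77*n - 6*sqrt(2)*n - 42*sqrt(2)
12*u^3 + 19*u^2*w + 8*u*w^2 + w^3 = (u + w)*(3*u + w)*(4*u + w)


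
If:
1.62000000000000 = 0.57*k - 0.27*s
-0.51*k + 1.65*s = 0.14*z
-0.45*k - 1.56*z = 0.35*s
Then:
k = 3.28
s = 0.91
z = -1.15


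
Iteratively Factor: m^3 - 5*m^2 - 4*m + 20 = (m - 2)*(m^2 - 3*m - 10) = (m - 5)*(m - 2)*(m + 2)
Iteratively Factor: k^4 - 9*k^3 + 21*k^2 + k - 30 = (k + 1)*(k^3 - 10*k^2 + 31*k - 30) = (k - 3)*(k + 1)*(k^2 - 7*k + 10) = (k - 5)*(k - 3)*(k + 1)*(k - 2)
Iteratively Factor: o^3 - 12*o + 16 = (o - 2)*(o^2 + 2*o - 8) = (o - 2)^2*(o + 4)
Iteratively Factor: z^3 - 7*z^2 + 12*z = (z - 4)*(z^2 - 3*z) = z*(z - 4)*(z - 3)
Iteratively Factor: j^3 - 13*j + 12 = (j - 3)*(j^2 + 3*j - 4) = (j - 3)*(j - 1)*(j + 4)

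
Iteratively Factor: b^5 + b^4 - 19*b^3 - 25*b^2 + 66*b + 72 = (b + 3)*(b^4 - 2*b^3 - 13*b^2 + 14*b + 24) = (b + 3)^2*(b^3 - 5*b^2 + 2*b + 8) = (b + 1)*(b + 3)^2*(b^2 - 6*b + 8) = (b - 4)*(b + 1)*(b + 3)^2*(b - 2)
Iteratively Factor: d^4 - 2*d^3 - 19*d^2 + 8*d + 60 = (d + 3)*(d^3 - 5*d^2 - 4*d + 20) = (d - 2)*(d + 3)*(d^2 - 3*d - 10) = (d - 5)*(d - 2)*(d + 3)*(d + 2)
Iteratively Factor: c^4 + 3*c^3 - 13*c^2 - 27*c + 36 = (c + 4)*(c^3 - c^2 - 9*c + 9) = (c - 3)*(c + 4)*(c^2 + 2*c - 3) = (c - 3)*(c - 1)*(c + 4)*(c + 3)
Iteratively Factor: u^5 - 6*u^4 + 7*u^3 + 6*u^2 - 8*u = (u - 1)*(u^4 - 5*u^3 + 2*u^2 + 8*u) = u*(u - 1)*(u^3 - 5*u^2 + 2*u + 8) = u*(u - 2)*(u - 1)*(u^2 - 3*u - 4) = u*(u - 2)*(u - 1)*(u + 1)*(u - 4)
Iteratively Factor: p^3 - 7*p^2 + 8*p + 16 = (p - 4)*(p^2 - 3*p - 4) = (p - 4)^2*(p + 1)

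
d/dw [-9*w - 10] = -9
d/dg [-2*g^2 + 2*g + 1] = 2 - 4*g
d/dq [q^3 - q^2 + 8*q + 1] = 3*q^2 - 2*q + 8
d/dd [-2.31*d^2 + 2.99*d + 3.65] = 2.99 - 4.62*d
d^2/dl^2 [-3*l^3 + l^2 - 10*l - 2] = 2 - 18*l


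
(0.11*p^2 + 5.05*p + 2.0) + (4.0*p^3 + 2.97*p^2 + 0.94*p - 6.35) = 4.0*p^3 + 3.08*p^2 + 5.99*p - 4.35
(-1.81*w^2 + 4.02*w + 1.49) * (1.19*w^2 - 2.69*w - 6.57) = -2.1539*w^4 + 9.6527*w^3 + 2.851*w^2 - 30.4195*w - 9.7893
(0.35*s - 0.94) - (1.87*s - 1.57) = 0.63 - 1.52*s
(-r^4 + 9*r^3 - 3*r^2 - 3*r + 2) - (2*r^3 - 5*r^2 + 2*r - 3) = -r^4 + 7*r^3 + 2*r^2 - 5*r + 5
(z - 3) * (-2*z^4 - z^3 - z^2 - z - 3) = -2*z^5 + 5*z^4 + 2*z^3 + 2*z^2 + 9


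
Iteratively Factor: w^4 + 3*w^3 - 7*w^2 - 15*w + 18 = (w - 2)*(w^3 + 5*w^2 + 3*w - 9) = (w - 2)*(w - 1)*(w^2 + 6*w + 9) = (w - 2)*(w - 1)*(w + 3)*(w + 3)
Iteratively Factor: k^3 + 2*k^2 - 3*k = (k)*(k^2 + 2*k - 3) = k*(k - 1)*(k + 3)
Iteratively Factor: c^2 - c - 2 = (c + 1)*(c - 2)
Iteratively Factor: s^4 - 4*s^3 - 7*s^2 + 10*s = (s - 5)*(s^3 + s^2 - 2*s) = (s - 5)*(s + 2)*(s^2 - s) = (s - 5)*(s - 1)*(s + 2)*(s)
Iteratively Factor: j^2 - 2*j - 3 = (j - 3)*(j + 1)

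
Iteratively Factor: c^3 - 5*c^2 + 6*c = (c - 2)*(c^2 - 3*c) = c*(c - 2)*(c - 3)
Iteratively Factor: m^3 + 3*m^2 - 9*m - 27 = (m - 3)*(m^2 + 6*m + 9) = (m - 3)*(m + 3)*(m + 3)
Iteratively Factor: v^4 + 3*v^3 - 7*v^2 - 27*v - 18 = (v + 2)*(v^3 + v^2 - 9*v - 9) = (v + 1)*(v + 2)*(v^2 - 9) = (v - 3)*(v + 1)*(v + 2)*(v + 3)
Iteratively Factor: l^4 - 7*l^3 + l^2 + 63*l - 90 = (l - 3)*(l^3 - 4*l^2 - 11*l + 30) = (l - 5)*(l - 3)*(l^2 + l - 6) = (l - 5)*(l - 3)*(l + 3)*(l - 2)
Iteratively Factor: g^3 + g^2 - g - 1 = (g - 1)*(g^2 + 2*g + 1) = (g - 1)*(g + 1)*(g + 1)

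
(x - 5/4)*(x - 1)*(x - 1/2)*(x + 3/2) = x^4 - 5*x^3/4 - 7*x^2/4 + 47*x/16 - 15/16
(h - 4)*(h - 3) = h^2 - 7*h + 12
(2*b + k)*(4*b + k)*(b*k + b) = 8*b^3*k + 8*b^3 + 6*b^2*k^2 + 6*b^2*k + b*k^3 + b*k^2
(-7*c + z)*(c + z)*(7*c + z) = -49*c^3 - 49*c^2*z + c*z^2 + z^3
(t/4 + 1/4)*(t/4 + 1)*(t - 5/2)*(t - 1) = t^4/16 + 3*t^3/32 - 11*t^2/16 - 3*t/32 + 5/8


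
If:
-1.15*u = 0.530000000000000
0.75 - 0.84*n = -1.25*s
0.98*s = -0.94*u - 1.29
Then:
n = -0.41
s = -0.87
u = -0.46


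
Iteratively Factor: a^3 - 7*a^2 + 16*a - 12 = (a - 2)*(a^2 - 5*a + 6) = (a - 3)*(a - 2)*(a - 2)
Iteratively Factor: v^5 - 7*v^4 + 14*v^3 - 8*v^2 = (v - 2)*(v^4 - 5*v^3 + 4*v^2) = v*(v - 2)*(v^3 - 5*v^2 + 4*v) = v*(v - 4)*(v - 2)*(v^2 - v) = v^2*(v - 4)*(v - 2)*(v - 1)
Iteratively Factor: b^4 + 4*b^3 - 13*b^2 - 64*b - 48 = (b + 4)*(b^3 - 13*b - 12) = (b + 1)*(b + 4)*(b^2 - b - 12) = (b + 1)*(b + 3)*(b + 4)*(b - 4)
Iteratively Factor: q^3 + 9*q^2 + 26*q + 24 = (q + 2)*(q^2 + 7*q + 12) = (q + 2)*(q + 3)*(q + 4)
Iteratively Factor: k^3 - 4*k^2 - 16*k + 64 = (k + 4)*(k^2 - 8*k + 16) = (k - 4)*(k + 4)*(k - 4)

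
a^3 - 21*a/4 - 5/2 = (a - 5/2)*(a + 1/2)*(a + 2)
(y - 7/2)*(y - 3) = y^2 - 13*y/2 + 21/2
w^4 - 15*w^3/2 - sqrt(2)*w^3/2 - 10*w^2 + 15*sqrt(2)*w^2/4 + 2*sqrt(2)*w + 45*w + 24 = (w - 8)*(w + 1/2)*(w - 2*sqrt(2))*(w + 3*sqrt(2)/2)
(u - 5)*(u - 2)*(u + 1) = u^3 - 6*u^2 + 3*u + 10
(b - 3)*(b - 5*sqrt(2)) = b^2 - 5*sqrt(2)*b - 3*b + 15*sqrt(2)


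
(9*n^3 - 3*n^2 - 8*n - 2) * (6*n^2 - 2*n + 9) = 54*n^5 - 36*n^4 + 39*n^3 - 23*n^2 - 68*n - 18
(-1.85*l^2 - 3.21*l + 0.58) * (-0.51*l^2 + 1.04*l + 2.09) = 0.9435*l^4 - 0.2869*l^3 - 7.5007*l^2 - 6.1057*l + 1.2122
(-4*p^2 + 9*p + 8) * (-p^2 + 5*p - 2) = 4*p^4 - 29*p^3 + 45*p^2 + 22*p - 16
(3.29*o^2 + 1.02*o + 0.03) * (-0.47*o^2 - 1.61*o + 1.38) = -1.5463*o^4 - 5.7763*o^3 + 2.8839*o^2 + 1.3593*o + 0.0414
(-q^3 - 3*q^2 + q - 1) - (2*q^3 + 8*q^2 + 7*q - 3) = -3*q^3 - 11*q^2 - 6*q + 2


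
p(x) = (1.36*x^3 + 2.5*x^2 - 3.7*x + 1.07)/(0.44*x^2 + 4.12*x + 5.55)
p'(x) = (-0.88*x - 4.12)*(1.36*x^3 + 2.5*x^2 - 3.7*x + 1.07)/(0.44*x^2 + 4.12*x + 5.55)^2 + (4.08*x^2 + 5.0*x - 3.7)/(0.44*x^2 + 4.12*x + 5.55) = (0.5984*x^4 + 11.2064*x^3 + 34.572*x^2 + 26.8084*x - 24.9434)/(0.1936*x^4 + 3.6256*x^3 + 21.8584*x^2 + 45.732*x + 30.8025)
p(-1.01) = 3.24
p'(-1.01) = -8.20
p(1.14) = 0.20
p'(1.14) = 0.58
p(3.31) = 2.73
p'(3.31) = 1.60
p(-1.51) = 23.11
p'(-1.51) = -200.16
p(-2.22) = -4.71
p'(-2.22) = -10.86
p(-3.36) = 2.97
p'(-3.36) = -6.65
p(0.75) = 0.03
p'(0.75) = 0.25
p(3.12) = 2.43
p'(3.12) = 1.54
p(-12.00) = -99.88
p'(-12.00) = -6.13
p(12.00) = 22.53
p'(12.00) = 2.65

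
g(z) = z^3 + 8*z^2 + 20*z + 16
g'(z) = 3*z^2 + 16*z + 20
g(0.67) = 33.29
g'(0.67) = 32.07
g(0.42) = 25.89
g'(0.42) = 27.25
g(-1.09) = 2.41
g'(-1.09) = 6.12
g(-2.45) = 0.31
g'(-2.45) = -1.19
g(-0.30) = 10.69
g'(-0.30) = 15.47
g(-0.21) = 12.14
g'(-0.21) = 16.77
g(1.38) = 61.46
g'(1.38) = 47.79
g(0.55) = 29.59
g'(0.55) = 29.71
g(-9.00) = -245.00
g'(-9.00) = 119.00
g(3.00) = 175.00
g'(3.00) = 95.00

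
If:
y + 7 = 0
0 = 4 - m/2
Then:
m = 8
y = -7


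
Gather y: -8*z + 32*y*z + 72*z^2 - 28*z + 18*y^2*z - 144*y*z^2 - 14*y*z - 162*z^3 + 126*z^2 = 18*y^2*z + y*(-144*z^2 + 18*z) - 162*z^3 + 198*z^2 - 36*z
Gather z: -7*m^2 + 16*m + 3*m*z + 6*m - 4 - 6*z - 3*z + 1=-7*m^2 + 22*m + z*(3*m - 9) - 3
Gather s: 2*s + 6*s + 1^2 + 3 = 8*s + 4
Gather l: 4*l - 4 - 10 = 4*l - 14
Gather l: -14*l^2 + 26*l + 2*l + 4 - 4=-14*l^2 + 28*l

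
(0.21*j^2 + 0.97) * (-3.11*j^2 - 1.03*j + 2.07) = -0.6531*j^4 - 0.2163*j^3 - 2.582*j^2 - 0.9991*j + 2.0079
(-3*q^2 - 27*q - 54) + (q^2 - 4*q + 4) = -2*q^2 - 31*q - 50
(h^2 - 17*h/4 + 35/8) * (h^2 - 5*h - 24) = h^4 - 37*h^3/4 + 13*h^2/8 + 641*h/8 - 105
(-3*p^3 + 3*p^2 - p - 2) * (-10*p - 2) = 30*p^4 - 24*p^3 + 4*p^2 + 22*p + 4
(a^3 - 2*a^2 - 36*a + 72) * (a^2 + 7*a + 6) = a^5 + 5*a^4 - 44*a^3 - 192*a^2 + 288*a + 432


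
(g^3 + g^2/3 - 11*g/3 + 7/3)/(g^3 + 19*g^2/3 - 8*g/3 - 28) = (g^2 - 2*g + 1)/(g^2 + 4*g - 12)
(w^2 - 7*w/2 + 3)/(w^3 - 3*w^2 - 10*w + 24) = (w - 3/2)/(w^2 - w - 12)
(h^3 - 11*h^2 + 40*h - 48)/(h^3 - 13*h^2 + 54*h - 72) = (h - 4)/(h - 6)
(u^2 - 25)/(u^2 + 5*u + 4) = (u^2 - 25)/(u^2 + 5*u + 4)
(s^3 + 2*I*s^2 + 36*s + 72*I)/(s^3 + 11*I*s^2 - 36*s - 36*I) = (s - 6*I)/(s + 3*I)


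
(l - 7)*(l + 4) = l^2 - 3*l - 28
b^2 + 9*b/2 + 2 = (b + 1/2)*(b + 4)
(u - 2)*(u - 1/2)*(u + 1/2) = u^3 - 2*u^2 - u/4 + 1/2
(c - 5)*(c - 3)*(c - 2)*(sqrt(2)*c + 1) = sqrt(2)*c^4 - 10*sqrt(2)*c^3 + c^3 - 10*c^2 + 31*sqrt(2)*c^2 - 30*sqrt(2)*c + 31*c - 30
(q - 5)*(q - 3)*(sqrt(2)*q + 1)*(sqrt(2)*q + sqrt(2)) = 2*q^4 - 14*q^3 + sqrt(2)*q^3 - 7*sqrt(2)*q^2 + 14*q^2 + 7*sqrt(2)*q + 30*q + 15*sqrt(2)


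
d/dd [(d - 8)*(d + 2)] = 2*d - 6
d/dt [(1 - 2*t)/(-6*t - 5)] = 16/(6*t + 5)^2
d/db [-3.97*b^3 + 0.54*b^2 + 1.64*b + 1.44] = -11.91*b^2 + 1.08*b + 1.64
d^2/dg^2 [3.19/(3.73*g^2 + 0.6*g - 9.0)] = (-88.764302*g^2 - 14.27844*g + 3.19*(7.46*g + 0.6)*(14.92*g + 1.2) + 214.1766)/(3.73*g^2 + 0.6*g - 9.0)^3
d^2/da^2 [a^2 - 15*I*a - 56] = 2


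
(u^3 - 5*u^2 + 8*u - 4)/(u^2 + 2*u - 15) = (u^3 - 5*u^2 + 8*u - 4)/(u^2 + 2*u - 15)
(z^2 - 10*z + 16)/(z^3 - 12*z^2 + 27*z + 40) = (z - 2)/(z^2 - 4*z - 5)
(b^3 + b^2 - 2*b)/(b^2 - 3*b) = (b^2 + b - 2)/(b - 3)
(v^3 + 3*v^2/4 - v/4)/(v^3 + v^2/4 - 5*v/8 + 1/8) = 2*v/(2*v - 1)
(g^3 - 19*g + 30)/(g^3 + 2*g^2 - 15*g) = (g - 2)/g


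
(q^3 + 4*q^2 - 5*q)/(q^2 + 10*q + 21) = q*(q^2 + 4*q - 5)/(q^2 + 10*q + 21)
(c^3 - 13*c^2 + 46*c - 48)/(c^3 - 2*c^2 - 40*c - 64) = (c^2 - 5*c + 6)/(c^2 + 6*c + 8)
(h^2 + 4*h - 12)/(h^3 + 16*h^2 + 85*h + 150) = (h - 2)/(h^2 + 10*h + 25)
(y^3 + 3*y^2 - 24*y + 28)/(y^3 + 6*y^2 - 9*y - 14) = (y - 2)/(y + 1)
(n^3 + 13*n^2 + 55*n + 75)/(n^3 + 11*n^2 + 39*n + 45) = (n + 5)/(n + 3)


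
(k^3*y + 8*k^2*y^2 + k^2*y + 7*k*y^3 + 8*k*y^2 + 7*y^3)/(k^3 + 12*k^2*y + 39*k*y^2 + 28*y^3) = y*(k + 1)/(k + 4*y)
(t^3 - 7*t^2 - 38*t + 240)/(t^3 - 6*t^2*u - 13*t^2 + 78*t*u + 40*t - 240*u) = (t + 6)/(t - 6*u)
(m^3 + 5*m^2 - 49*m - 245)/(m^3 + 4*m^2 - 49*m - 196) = (m + 5)/(m + 4)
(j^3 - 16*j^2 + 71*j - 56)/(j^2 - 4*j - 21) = (j^2 - 9*j + 8)/(j + 3)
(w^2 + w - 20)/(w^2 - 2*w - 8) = (w + 5)/(w + 2)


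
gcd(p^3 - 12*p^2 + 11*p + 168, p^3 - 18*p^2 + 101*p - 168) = p^2 - 15*p + 56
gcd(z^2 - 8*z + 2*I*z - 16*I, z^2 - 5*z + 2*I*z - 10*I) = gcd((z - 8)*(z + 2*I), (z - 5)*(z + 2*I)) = z + 2*I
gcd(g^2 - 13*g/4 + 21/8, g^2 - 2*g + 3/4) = g - 3/2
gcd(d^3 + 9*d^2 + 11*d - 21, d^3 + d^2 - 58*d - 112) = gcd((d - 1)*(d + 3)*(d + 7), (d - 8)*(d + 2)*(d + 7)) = d + 7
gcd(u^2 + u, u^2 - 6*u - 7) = u + 1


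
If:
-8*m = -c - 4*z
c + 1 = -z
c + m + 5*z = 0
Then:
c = -44/35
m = -1/35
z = 9/35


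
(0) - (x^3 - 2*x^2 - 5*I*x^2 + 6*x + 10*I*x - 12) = -x^3 + 2*x^2 + 5*I*x^2 - 6*x - 10*I*x + 12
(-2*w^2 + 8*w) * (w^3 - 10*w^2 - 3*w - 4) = -2*w^5 + 28*w^4 - 74*w^3 - 16*w^2 - 32*w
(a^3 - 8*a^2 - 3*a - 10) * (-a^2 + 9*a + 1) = -a^5 + 17*a^4 - 68*a^3 - 25*a^2 - 93*a - 10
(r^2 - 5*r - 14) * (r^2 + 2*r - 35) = r^4 - 3*r^3 - 59*r^2 + 147*r + 490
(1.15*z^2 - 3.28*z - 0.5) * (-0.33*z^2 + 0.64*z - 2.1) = -0.3795*z^4 + 1.8184*z^3 - 4.3492*z^2 + 6.568*z + 1.05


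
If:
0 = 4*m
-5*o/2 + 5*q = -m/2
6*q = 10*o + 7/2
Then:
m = 0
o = -1/2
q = -1/4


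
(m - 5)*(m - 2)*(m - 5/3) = m^3 - 26*m^2/3 + 65*m/3 - 50/3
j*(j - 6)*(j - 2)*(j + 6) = j^4 - 2*j^3 - 36*j^2 + 72*j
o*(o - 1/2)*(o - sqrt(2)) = o^3 - sqrt(2)*o^2 - o^2/2 + sqrt(2)*o/2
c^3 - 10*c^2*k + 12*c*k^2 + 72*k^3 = (c - 6*k)^2*(c + 2*k)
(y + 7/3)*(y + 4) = y^2 + 19*y/3 + 28/3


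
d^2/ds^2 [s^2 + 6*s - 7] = 2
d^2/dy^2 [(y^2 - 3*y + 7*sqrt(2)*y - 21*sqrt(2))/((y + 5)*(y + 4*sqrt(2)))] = 2*(-8*y^3 + 3*sqrt(2)*y^3 - 123*sqrt(2)*y^2 - 1344*y - 135*sqrt(2)*y - 2017*sqrt(2) - 960)/(y^6 + 15*y^5 + 12*sqrt(2)*y^5 + 171*y^4 + 180*sqrt(2)*y^4 + 1028*sqrt(2)*y^3 + 1565*y^3 + 3420*sqrt(2)*y^2 + 7200*y^2 + 12000*y + 9600*sqrt(2)*y + 16000*sqrt(2))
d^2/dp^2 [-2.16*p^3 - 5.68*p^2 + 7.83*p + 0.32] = -12.96*p - 11.36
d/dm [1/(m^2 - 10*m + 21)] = 2*(5 - m)/(m^2 - 10*m + 21)^2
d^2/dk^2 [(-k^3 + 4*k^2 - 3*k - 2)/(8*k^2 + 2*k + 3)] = 2*(-236*k^3 - 690*k^2 + 93*k + 94)/(512*k^6 + 384*k^5 + 672*k^4 + 296*k^3 + 252*k^2 + 54*k + 27)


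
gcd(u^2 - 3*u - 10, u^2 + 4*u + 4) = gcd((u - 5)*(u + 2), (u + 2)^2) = u + 2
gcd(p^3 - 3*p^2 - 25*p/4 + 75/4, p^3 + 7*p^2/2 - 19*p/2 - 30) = p^2 - p/2 - 15/2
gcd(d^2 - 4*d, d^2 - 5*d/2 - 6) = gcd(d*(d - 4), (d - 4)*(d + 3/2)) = d - 4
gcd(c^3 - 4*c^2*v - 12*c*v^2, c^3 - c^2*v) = c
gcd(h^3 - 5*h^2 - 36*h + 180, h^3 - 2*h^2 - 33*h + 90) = h^2 + h - 30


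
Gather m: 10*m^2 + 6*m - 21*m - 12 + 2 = 10*m^2 - 15*m - 10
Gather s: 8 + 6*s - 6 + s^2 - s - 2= s^2 + 5*s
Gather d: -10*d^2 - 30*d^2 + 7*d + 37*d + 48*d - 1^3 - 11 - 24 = -40*d^2 + 92*d - 36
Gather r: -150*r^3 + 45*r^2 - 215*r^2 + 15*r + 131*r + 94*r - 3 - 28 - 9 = -150*r^3 - 170*r^2 + 240*r - 40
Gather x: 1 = 1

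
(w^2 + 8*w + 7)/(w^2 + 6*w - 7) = (w + 1)/(w - 1)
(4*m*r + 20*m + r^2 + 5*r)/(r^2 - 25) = (4*m + r)/(r - 5)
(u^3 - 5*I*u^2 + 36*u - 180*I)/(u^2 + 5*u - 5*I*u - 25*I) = (u^2 + 36)/(u + 5)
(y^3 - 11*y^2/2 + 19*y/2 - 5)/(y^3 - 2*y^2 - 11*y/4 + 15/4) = 2*(y - 2)/(2*y + 3)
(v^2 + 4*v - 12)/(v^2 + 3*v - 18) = (v - 2)/(v - 3)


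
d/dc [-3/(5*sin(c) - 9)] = 15*cos(c)/(5*sin(c) - 9)^2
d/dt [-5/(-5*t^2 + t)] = 5*(1 - 10*t)/(t^2*(5*t - 1)^2)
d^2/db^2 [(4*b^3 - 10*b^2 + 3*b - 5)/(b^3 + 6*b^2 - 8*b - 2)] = 2*(-34*b^6 + 105*b^5 - 168*b^4 - 424*b^3 - 552*b^2 + 846*b - 468)/(b^9 + 18*b^8 + 84*b^7 - 78*b^6 - 744*b^5 + 1032*b^4 + 76*b^3 - 312*b^2 - 96*b - 8)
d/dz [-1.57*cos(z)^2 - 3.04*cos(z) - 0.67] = (3.14*cos(z) + 3.04)*sin(z)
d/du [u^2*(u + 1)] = u*(3*u + 2)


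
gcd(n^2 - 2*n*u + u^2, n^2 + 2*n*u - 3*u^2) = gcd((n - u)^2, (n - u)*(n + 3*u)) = -n + u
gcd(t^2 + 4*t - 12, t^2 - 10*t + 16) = t - 2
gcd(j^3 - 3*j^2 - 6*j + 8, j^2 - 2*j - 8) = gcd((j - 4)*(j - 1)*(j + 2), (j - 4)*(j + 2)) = j^2 - 2*j - 8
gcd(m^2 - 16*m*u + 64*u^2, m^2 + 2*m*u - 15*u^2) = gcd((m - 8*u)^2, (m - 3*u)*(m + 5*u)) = 1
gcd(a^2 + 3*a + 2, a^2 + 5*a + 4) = a + 1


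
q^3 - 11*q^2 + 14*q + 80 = (q - 8)*(q - 5)*(q + 2)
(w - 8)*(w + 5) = w^2 - 3*w - 40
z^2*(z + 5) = z^3 + 5*z^2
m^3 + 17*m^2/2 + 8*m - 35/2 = (m - 1)*(m + 5/2)*(m + 7)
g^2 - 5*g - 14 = (g - 7)*(g + 2)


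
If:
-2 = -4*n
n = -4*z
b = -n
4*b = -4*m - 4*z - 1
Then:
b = -1/2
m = 3/8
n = 1/2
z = -1/8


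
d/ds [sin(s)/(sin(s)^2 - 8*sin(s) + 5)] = (cos(s)^2 + 4)*cos(s)/(sin(s)^2 - 8*sin(s) + 5)^2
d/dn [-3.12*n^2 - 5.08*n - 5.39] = -6.24*n - 5.08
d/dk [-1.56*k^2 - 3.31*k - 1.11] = -3.12*k - 3.31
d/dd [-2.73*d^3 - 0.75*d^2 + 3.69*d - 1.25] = -8.19*d^2 - 1.5*d + 3.69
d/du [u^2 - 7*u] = 2*u - 7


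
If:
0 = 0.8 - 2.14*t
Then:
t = 0.37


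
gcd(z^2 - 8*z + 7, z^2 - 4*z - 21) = z - 7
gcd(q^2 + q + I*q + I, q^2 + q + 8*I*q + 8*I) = q + 1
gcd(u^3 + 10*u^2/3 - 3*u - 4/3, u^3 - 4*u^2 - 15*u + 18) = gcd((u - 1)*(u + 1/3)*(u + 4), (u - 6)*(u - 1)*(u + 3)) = u - 1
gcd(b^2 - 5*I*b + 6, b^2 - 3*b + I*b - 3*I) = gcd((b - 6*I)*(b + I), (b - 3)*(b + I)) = b + I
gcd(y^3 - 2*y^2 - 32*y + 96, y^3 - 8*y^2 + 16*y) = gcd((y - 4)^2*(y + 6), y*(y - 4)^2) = y^2 - 8*y + 16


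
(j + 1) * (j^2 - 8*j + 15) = j^3 - 7*j^2 + 7*j + 15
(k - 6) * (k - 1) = k^2 - 7*k + 6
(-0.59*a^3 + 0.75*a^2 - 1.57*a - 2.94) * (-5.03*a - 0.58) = 2.9677*a^4 - 3.4303*a^3 + 7.4621*a^2 + 15.6988*a + 1.7052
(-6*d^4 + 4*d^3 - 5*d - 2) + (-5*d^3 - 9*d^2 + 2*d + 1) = -6*d^4 - d^3 - 9*d^2 - 3*d - 1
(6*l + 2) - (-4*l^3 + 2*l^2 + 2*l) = 4*l^3 - 2*l^2 + 4*l + 2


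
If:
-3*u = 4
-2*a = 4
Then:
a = -2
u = -4/3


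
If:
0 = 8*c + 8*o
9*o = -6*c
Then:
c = 0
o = 0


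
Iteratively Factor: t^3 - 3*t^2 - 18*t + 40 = (t - 2)*(t^2 - t - 20) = (t - 5)*(t - 2)*(t + 4)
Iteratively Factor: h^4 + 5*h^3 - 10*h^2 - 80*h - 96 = (h + 3)*(h^3 + 2*h^2 - 16*h - 32) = (h - 4)*(h + 3)*(h^2 + 6*h + 8) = (h - 4)*(h + 2)*(h + 3)*(h + 4)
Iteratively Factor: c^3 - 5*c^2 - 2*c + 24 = (c - 4)*(c^2 - c - 6) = (c - 4)*(c + 2)*(c - 3)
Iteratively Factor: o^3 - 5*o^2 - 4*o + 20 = (o + 2)*(o^2 - 7*o + 10) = (o - 5)*(o + 2)*(o - 2)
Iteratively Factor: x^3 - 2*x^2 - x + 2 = (x - 2)*(x^2 - 1) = (x - 2)*(x + 1)*(x - 1)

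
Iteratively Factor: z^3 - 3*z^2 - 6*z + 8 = (z - 4)*(z^2 + z - 2) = (z - 4)*(z - 1)*(z + 2)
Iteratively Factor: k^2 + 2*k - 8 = (k - 2)*(k + 4)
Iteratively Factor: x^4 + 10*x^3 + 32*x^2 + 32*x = (x)*(x^3 + 10*x^2 + 32*x + 32) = x*(x + 2)*(x^2 + 8*x + 16) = x*(x + 2)*(x + 4)*(x + 4)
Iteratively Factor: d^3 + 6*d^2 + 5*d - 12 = (d - 1)*(d^2 + 7*d + 12) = (d - 1)*(d + 4)*(d + 3)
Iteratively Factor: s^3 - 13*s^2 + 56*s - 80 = (s - 5)*(s^2 - 8*s + 16) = (s - 5)*(s - 4)*(s - 4)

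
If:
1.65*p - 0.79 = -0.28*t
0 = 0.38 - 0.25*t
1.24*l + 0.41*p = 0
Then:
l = -0.07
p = 0.22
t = 1.52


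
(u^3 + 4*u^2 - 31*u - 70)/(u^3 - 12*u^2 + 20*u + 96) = (u^2 + 2*u - 35)/(u^2 - 14*u + 48)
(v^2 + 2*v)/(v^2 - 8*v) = (v + 2)/(v - 8)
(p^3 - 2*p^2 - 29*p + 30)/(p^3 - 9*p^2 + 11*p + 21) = (p^3 - 2*p^2 - 29*p + 30)/(p^3 - 9*p^2 + 11*p + 21)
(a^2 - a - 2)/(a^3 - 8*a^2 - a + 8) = (a - 2)/(a^2 - 9*a + 8)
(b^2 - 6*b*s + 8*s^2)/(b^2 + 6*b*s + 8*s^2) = (b^2 - 6*b*s + 8*s^2)/(b^2 + 6*b*s + 8*s^2)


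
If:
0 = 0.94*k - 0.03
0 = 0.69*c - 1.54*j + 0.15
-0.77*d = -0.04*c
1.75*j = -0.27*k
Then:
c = -0.23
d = -0.01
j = -0.00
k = 0.03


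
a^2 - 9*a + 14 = (a - 7)*(a - 2)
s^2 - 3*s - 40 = (s - 8)*(s + 5)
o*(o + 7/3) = o^2 + 7*o/3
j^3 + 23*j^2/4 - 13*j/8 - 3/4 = (j - 1/2)*(j + 1/4)*(j + 6)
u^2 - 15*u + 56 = (u - 8)*(u - 7)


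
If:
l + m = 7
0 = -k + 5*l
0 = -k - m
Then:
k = -35/4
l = -7/4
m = 35/4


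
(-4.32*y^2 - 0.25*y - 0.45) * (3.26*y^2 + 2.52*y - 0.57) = -14.0832*y^4 - 11.7014*y^3 + 0.3654*y^2 - 0.9915*y + 0.2565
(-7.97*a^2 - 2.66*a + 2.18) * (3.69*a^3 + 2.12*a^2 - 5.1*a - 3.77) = -29.4093*a^5 - 26.7118*a^4 + 43.052*a^3 + 48.2345*a^2 - 1.0898*a - 8.2186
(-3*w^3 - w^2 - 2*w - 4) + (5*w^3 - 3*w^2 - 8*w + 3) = 2*w^3 - 4*w^2 - 10*w - 1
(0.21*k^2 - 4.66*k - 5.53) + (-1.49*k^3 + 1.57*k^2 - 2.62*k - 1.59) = -1.49*k^3 + 1.78*k^2 - 7.28*k - 7.12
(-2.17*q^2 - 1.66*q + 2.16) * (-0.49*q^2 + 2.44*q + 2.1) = 1.0633*q^4 - 4.4814*q^3 - 9.6658*q^2 + 1.7844*q + 4.536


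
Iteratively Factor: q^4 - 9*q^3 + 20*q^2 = (q - 4)*(q^3 - 5*q^2) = q*(q - 4)*(q^2 - 5*q) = q*(q - 5)*(q - 4)*(q)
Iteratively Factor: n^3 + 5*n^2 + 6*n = (n + 3)*(n^2 + 2*n) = (n + 2)*(n + 3)*(n)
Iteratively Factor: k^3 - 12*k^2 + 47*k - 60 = (k - 4)*(k^2 - 8*k + 15) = (k - 5)*(k - 4)*(k - 3)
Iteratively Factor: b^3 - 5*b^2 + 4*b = (b - 1)*(b^2 - 4*b) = (b - 4)*(b - 1)*(b)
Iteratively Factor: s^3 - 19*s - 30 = (s + 2)*(s^2 - 2*s - 15) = (s + 2)*(s + 3)*(s - 5)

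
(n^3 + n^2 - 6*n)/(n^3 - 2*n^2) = (n + 3)/n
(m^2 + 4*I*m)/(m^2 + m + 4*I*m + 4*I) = m/(m + 1)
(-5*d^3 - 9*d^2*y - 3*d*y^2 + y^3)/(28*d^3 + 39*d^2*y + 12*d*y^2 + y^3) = (-5*d^2 - 4*d*y + y^2)/(28*d^2 + 11*d*y + y^2)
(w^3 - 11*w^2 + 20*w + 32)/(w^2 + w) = w - 12 + 32/w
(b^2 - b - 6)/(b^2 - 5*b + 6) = (b + 2)/(b - 2)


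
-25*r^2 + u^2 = (-5*r + u)*(5*r + u)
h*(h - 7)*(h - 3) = h^3 - 10*h^2 + 21*h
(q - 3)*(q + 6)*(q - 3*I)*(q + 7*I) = q^4 + 3*q^3 + 4*I*q^3 + 3*q^2 + 12*I*q^2 + 63*q - 72*I*q - 378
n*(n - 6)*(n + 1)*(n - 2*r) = n^4 - 2*n^3*r - 5*n^3 + 10*n^2*r - 6*n^2 + 12*n*r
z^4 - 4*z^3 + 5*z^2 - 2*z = z*(z - 2)*(z - 1)^2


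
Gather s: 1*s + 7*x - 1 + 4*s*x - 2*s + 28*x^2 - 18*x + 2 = s*(4*x - 1) + 28*x^2 - 11*x + 1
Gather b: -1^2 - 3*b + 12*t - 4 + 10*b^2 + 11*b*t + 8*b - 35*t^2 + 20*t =10*b^2 + b*(11*t + 5) - 35*t^2 + 32*t - 5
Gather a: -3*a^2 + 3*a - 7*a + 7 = -3*a^2 - 4*a + 7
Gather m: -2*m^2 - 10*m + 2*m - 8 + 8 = -2*m^2 - 8*m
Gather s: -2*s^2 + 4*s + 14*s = -2*s^2 + 18*s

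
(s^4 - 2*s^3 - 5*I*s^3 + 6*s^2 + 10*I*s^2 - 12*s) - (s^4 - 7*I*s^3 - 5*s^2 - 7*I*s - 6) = -2*s^3 + 2*I*s^3 + 11*s^2 + 10*I*s^2 - 12*s + 7*I*s + 6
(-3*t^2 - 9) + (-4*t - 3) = -3*t^2 - 4*t - 12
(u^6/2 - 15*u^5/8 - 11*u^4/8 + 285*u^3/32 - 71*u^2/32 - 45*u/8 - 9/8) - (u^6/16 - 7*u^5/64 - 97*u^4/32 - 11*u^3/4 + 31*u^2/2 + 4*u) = 7*u^6/16 - 113*u^5/64 + 53*u^4/32 + 373*u^3/32 - 567*u^2/32 - 77*u/8 - 9/8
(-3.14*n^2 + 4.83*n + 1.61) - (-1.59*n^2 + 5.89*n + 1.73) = -1.55*n^2 - 1.06*n - 0.12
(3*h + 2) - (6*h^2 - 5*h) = -6*h^2 + 8*h + 2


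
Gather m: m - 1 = m - 1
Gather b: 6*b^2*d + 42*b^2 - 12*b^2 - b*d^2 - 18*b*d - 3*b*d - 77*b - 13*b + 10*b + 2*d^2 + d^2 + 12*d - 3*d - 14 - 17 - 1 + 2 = b^2*(6*d + 30) + b*(-d^2 - 21*d - 80) + 3*d^2 + 9*d - 30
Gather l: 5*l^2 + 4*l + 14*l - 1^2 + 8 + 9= 5*l^2 + 18*l + 16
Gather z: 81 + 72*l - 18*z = 72*l - 18*z + 81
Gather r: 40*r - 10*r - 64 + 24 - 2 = 30*r - 42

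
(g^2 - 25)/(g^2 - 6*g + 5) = (g + 5)/(g - 1)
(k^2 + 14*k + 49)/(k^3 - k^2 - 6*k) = (k^2 + 14*k + 49)/(k*(k^2 - k - 6))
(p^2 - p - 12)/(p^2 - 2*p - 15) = (p - 4)/(p - 5)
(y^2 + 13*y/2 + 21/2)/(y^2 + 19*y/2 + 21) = (y + 3)/(y + 6)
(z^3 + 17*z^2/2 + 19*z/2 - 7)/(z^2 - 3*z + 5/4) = 2*(z^2 + 9*z + 14)/(2*z - 5)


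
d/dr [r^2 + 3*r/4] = 2*r + 3/4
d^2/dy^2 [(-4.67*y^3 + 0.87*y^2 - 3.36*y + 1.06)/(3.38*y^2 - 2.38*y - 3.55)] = (-227.750868*y^3 - 101.447016*y^2 - 646.184274*y + 116.152038)/(38.614472*y^6 - 81.570216*y^5 - 64.232844*y^4 + 157.864448*y^3 + 67.46349*y^2 - 89.98185*y - 44.738875)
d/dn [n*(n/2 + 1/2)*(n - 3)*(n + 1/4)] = 2*n^3 - 21*n^2/8 - 7*n/2 - 3/8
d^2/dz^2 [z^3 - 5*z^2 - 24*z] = 6*z - 10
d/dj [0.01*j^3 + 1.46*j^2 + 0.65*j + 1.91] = 0.03*j^2 + 2.92*j + 0.65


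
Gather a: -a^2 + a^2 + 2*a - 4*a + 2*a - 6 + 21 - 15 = 0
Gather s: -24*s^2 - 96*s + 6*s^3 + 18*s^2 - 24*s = 6*s^3 - 6*s^2 - 120*s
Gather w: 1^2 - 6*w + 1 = 2 - 6*w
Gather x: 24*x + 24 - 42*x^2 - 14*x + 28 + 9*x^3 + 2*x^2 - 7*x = 9*x^3 - 40*x^2 + 3*x + 52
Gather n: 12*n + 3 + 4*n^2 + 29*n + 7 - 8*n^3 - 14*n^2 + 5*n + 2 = -8*n^3 - 10*n^2 + 46*n + 12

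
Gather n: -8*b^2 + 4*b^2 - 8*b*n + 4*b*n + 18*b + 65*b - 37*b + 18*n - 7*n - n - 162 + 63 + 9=-4*b^2 + 46*b + n*(10 - 4*b) - 90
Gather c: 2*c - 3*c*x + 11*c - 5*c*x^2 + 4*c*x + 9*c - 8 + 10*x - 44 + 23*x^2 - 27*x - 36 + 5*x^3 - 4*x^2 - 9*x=c*(-5*x^2 + x + 22) + 5*x^3 + 19*x^2 - 26*x - 88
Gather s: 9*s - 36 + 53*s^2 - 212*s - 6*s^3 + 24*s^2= -6*s^3 + 77*s^2 - 203*s - 36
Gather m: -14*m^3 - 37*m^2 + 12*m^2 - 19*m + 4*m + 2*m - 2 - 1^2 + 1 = -14*m^3 - 25*m^2 - 13*m - 2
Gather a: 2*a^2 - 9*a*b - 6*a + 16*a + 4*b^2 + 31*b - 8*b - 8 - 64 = 2*a^2 + a*(10 - 9*b) + 4*b^2 + 23*b - 72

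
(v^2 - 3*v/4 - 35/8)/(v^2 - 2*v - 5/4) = (4*v + 7)/(2*(2*v + 1))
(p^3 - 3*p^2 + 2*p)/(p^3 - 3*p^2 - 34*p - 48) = p*(-p^2 + 3*p - 2)/(-p^3 + 3*p^2 + 34*p + 48)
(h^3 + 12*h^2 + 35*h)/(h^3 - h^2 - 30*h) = (h + 7)/(h - 6)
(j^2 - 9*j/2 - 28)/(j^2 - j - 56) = (j + 7/2)/(j + 7)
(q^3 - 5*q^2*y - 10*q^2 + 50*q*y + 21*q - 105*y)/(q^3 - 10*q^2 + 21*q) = (q - 5*y)/q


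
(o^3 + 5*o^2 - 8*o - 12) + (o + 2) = o^3 + 5*o^2 - 7*o - 10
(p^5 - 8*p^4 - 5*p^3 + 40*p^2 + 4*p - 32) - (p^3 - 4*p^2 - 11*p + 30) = p^5 - 8*p^4 - 6*p^3 + 44*p^2 + 15*p - 62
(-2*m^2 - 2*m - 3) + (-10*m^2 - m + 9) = -12*m^2 - 3*m + 6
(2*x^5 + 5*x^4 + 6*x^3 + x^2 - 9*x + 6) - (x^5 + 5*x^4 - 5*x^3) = x^5 + 11*x^3 + x^2 - 9*x + 6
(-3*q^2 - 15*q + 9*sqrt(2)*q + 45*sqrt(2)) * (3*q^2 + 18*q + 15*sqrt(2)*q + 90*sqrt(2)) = -9*q^4 - 99*q^3 - 18*sqrt(2)*q^3 - 198*sqrt(2)*q^2 - 540*sqrt(2)*q + 2970*q + 8100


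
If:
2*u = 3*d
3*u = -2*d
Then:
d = 0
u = 0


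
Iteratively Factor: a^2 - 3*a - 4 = (a - 4)*(a + 1)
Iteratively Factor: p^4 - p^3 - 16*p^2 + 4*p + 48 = (p + 2)*(p^3 - 3*p^2 - 10*p + 24) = (p - 4)*(p + 2)*(p^2 + p - 6) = (p - 4)*(p - 2)*(p + 2)*(p + 3)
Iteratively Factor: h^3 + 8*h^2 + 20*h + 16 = (h + 2)*(h^2 + 6*h + 8) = (h + 2)^2*(h + 4)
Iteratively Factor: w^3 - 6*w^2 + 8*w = (w - 4)*(w^2 - 2*w) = (w - 4)*(w - 2)*(w)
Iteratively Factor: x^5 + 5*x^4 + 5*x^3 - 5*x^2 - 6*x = (x + 1)*(x^4 + 4*x^3 + x^2 - 6*x) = (x + 1)*(x + 3)*(x^3 + x^2 - 2*x) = (x + 1)*(x + 2)*(x + 3)*(x^2 - x) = x*(x + 1)*(x + 2)*(x + 3)*(x - 1)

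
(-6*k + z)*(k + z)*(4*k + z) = -24*k^3 - 26*k^2*z - k*z^2 + z^3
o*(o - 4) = o^2 - 4*o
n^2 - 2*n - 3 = (n - 3)*(n + 1)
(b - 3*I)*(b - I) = b^2 - 4*I*b - 3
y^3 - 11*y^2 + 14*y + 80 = (y - 8)*(y - 5)*(y + 2)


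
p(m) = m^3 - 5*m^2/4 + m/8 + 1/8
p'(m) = 3*m^2 - 5*m/2 + 1/8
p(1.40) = 0.59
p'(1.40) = 2.50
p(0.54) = -0.01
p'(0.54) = -0.35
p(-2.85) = -33.53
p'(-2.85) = 31.62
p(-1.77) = -9.56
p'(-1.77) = 13.95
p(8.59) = 542.80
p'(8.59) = 200.01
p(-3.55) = -60.81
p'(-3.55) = 46.81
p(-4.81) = -140.68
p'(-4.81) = 81.56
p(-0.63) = -0.70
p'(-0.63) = 2.89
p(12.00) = 1549.62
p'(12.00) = 402.12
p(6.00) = 171.88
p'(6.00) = 93.12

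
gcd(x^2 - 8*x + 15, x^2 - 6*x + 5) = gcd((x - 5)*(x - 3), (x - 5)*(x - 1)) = x - 5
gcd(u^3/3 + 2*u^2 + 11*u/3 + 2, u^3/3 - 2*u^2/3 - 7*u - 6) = u^2 + 4*u + 3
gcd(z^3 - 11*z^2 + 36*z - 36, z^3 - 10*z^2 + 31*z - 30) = z^2 - 5*z + 6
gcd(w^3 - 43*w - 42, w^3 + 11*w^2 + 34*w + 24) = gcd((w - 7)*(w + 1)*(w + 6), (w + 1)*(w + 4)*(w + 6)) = w^2 + 7*w + 6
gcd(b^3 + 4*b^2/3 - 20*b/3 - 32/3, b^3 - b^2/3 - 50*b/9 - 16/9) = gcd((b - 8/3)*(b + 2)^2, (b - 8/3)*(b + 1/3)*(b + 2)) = b^2 - 2*b/3 - 16/3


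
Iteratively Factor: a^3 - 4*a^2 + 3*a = (a - 3)*(a^2 - a) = a*(a - 3)*(a - 1)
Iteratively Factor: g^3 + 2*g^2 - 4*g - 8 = (g - 2)*(g^2 + 4*g + 4) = (g - 2)*(g + 2)*(g + 2)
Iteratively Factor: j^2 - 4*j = (j - 4)*(j)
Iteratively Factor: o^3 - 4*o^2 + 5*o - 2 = (o - 1)*(o^2 - 3*o + 2) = (o - 1)^2*(o - 2)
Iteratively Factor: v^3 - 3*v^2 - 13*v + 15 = (v + 3)*(v^2 - 6*v + 5) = (v - 5)*(v + 3)*(v - 1)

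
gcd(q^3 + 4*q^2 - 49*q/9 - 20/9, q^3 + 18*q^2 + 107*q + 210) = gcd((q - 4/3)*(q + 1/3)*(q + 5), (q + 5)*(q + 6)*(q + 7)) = q + 5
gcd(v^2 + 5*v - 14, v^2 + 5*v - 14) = v^2 + 5*v - 14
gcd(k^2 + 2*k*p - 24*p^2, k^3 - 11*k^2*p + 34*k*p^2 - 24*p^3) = -k + 4*p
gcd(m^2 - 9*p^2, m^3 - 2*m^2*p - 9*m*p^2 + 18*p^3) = -m^2 + 9*p^2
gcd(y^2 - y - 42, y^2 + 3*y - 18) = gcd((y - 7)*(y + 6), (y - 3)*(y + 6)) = y + 6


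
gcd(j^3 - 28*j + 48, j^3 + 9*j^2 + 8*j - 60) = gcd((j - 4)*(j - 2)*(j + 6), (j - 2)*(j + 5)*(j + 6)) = j^2 + 4*j - 12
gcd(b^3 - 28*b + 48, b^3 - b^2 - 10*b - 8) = b - 4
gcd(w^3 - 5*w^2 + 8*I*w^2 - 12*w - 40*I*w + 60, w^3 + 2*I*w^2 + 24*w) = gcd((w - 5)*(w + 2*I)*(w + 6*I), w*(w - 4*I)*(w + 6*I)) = w + 6*I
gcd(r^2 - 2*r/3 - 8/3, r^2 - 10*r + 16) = r - 2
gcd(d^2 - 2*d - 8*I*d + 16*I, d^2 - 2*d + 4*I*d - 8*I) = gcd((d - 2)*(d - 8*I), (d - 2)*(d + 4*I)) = d - 2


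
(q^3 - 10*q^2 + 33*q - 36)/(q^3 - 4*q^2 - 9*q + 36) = (q - 3)/(q + 3)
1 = 1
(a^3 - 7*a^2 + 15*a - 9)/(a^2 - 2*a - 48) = (-a^3 + 7*a^2 - 15*a + 9)/(-a^2 + 2*a + 48)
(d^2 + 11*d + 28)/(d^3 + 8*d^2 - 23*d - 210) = (d + 4)/(d^2 + d - 30)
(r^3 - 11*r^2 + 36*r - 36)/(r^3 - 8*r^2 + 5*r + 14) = (r^2 - 9*r + 18)/(r^2 - 6*r - 7)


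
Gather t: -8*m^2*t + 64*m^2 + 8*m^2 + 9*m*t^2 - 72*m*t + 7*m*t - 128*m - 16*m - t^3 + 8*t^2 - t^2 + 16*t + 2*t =72*m^2 - 144*m - t^3 + t^2*(9*m + 7) + t*(-8*m^2 - 65*m + 18)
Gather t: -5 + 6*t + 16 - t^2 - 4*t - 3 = -t^2 + 2*t + 8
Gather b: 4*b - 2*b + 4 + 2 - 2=2*b + 4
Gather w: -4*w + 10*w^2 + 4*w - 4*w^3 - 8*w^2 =-4*w^3 + 2*w^2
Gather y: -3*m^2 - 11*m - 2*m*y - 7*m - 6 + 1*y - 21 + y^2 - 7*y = -3*m^2 - 18*m + y^2 + y*(-2*m - 6) - 27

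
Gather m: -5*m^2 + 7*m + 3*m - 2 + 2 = -5*m^2 + 10*m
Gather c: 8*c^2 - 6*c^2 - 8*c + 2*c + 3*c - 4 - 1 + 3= 2*c^2 - 3*c - 2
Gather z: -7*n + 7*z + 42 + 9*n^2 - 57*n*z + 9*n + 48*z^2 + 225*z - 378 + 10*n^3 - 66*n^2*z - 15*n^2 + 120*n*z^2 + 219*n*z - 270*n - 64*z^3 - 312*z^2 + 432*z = 10*n^3 - 6*n^2 - 268*n - 64*z^3 + z^2*(120*n - 264) + z*(-66*n^2 + 162*n + 664) - 336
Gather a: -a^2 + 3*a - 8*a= -a^2 - 5*a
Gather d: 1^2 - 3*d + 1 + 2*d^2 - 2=2*d^2 - 3*d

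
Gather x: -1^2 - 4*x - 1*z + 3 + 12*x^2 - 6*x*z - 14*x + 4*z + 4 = 12*x^2 + x*(-6*z - 18) + 3*z + 6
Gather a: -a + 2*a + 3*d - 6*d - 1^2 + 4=a - 3*d + 3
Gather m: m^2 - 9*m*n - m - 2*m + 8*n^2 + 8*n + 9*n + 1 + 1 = m^2 + m*(-9*n - 3) + 8*n^2 + 17*n + 2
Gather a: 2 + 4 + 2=8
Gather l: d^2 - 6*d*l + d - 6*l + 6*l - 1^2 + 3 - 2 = d^2 - 6*d*l + d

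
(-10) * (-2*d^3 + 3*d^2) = 20*d^3 - 30*d^2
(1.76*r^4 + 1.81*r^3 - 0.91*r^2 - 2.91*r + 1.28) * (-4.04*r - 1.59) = -7.1104*r^5 - 10.1108*r^4 + 0.7985*r^3 + 13.2033*r^2 - 0.544299999999999*r - 2.0352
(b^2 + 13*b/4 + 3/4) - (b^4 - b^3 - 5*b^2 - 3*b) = -b^4 + b^3 + 6*b^2 + 25*b/4 + 3/4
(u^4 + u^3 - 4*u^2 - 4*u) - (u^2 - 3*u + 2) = u^4 + u^3 - 5*u^2 - u - 2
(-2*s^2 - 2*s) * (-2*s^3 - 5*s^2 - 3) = 4*s^5 + 14*s^4 + 10*s^3 + 6*s^2 + 6*s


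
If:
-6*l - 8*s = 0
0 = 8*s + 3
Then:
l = 1/2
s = -3/8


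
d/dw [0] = 0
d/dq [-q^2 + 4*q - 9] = 4 - 2*q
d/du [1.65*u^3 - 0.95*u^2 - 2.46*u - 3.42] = 4.95*u^2 - 1.9*u - 2.46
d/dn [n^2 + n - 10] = 2*n + 1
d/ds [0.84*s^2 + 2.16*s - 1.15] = 1.68*s + 2.16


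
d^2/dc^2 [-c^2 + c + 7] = -2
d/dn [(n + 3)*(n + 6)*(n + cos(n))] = -(n + 3)*(n + 6)*(sin(n) - 1) + (n + 3)*(n + cos(n)) + (n + 6)*(n + cos(n))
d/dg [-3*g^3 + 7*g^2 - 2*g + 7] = -9*g^2 + 14*g - 2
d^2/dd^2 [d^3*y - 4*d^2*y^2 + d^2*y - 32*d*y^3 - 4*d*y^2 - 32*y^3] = 2*y*(3*d - 4*y + 1)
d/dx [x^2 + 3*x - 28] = 2*x + 3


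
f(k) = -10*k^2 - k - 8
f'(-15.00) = 299.00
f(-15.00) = -2243.00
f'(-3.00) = 59.00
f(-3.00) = -95.00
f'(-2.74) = 53.80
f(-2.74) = -80.34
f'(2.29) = -46.80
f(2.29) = -62.73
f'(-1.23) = 23.60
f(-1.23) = -21.90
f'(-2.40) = 47.00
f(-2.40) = -63.20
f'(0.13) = -3.60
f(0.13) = -8.30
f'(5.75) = -116.00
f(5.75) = -344.38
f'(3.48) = -70.60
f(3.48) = -132.58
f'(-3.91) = 77.20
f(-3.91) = -156.97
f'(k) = -20*k - 1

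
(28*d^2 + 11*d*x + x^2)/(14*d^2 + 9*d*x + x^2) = (4*d + x)/(2*d + x)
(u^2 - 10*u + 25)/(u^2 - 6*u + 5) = (u - 5)/(u - 1)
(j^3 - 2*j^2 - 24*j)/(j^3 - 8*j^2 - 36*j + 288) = j*(j + 4)/(j^2 - 2*j - 48)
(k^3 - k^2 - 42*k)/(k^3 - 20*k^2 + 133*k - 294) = k*(k + 6)/(k^2 - 13*k + 42)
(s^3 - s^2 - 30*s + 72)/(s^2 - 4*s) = s + 3 - 18/s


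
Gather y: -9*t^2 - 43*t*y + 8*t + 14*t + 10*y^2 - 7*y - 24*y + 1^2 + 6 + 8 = -9*t^2 + 22*t + 10*y^2 + y*(-43*t - 31) + 15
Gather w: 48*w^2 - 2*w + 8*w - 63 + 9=48*w^2 + 6*w - 54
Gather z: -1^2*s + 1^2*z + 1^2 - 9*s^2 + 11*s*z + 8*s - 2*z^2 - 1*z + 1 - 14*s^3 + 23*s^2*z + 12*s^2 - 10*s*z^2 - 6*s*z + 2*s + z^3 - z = -14*s^3 + 3*s^2 + 9*s + z^3 + z^2*(-10*s - 2) + z*(23*s^2 + 5*s - 1) + 2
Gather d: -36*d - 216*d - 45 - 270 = -252*d - 315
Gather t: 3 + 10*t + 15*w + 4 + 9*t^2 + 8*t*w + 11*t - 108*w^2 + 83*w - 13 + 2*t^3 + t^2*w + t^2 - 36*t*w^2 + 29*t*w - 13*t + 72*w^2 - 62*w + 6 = 2*t^3 + t^2*(w + 10) + t*(-36*w^2 + 37*w + 8) - 36*w^2 + 36*w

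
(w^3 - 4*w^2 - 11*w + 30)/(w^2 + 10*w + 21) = (w^2 - 7*w + 10)/(w + 7)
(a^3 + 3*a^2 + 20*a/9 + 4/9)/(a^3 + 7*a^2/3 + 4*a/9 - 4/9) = (3*a + 1)/(3*a - 1)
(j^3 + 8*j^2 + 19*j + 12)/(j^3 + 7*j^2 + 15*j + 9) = (j + 4)/(j + 3)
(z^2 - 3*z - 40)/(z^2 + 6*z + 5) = (z - 8)/(z + 1)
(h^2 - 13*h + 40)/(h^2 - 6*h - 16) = (h - 5)/(h + 2)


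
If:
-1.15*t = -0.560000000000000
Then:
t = 0.49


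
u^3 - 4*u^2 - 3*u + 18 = (u - 3)^2*(u + 2)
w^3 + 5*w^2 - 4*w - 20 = (w - 2)*(w + 2)*(w + 5)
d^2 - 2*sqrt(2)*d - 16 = (d - 4*sqrt(2))*(d + 2*sqrt(2))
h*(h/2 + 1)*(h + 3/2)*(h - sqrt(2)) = h^4/2 - sqrt(2)*h^3/2 + 7*h^3/4 - 7*sqrt(2)*h^2/4 + 3*h^2/2 - 3*sqrt(2)*h/2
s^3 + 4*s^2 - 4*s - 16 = (s - 2)*(s + 2)*(s + 4)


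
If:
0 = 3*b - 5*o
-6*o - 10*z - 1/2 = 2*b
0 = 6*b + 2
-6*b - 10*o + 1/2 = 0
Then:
No Solution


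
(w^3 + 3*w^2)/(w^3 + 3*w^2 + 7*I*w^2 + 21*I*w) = w/(w + 7*I)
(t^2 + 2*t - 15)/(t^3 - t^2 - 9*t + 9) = (t + 5)/(t^2 + 2*t - 3)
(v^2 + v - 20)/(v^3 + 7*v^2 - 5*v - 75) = (v - 4)/(v^2 + 2*v - 15)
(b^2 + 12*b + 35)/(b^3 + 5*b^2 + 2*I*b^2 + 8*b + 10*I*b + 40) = (b + 7)/(b^2 + 2*I*b + 8)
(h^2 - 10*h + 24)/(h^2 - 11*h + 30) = (h - 4)/(h - 5)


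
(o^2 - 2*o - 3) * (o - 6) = o^3 - 8*o^2 + 9*o + 18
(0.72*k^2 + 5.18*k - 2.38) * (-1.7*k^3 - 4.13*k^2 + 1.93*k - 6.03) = -1.224*k^5 - 11.7796*k^4 - 15.9578*k^3 + 15.4852*k^2 - 35.8288*k + 14.3514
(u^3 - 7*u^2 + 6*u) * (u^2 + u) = u^5 - 6*u^4 - u^3 + 6*u^2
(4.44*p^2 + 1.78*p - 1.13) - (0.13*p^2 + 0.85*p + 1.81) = 4.31*p^2 + 0.93*p - 2.94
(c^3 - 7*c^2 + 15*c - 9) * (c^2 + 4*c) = c^5 - 3*c^4 - 13*c^3 + 51*c^2 - 36*c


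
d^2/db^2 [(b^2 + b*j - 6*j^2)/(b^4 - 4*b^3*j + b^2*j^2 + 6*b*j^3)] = 2*(3*b^5 + 12*b^4*j - 41*b^3*j^2 + 9*b^2*j^3 + 54*b*j^4 + 27*j^5)/(b^3*(b^6 - 6*b^5*j + 3*b^4*j^2 + 28*b^3*j^3 - 9*b^2*j^4 - 54*b*j^5 - 27*j^6))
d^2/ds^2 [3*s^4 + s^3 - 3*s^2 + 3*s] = 36*s^2 + 6*s - 6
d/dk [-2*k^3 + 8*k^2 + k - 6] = -6*k^2 + 16*k + 1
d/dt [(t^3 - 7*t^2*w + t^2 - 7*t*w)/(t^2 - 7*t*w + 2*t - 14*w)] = (t^2 + 4*t + 2)/(t^2 + 4*t + 4)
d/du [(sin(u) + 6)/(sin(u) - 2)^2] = -(sin(u) + 14)*cos(u)/(sin(u) - 2)^3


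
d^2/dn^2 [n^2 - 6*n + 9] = 2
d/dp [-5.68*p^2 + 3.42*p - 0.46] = 3.42 - 11.36*p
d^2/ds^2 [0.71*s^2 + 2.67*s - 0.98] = 1.42000000000000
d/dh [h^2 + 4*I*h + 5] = 2*h + 4*I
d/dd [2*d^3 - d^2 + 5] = 2*d*(3*d - 1)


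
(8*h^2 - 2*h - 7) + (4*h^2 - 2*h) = 12*h^2 - 4*h - 7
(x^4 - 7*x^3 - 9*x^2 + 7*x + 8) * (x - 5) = x^5 - 12*x^4 + 26*x^3 + 52*x^2 - 27*x - 40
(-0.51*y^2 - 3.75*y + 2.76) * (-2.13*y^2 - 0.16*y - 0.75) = 1.0863*y^4 + 8.0691*y^3 - 4.8963*y^2 + 2.3709*y - 2.07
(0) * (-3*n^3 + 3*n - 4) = 0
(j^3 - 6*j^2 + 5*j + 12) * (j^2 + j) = j^5 - 5*j^4 - j^3 + 17*j^2 + 12*j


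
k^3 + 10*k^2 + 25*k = k*(k + 5)^2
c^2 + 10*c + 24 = (c + 4)*(c + 6)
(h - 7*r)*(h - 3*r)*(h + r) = h^3 - 9*h^2*r + 11*h*r^2 + 21*r^3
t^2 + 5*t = t*(t + 5)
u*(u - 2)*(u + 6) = u^3 + 4*u^2 - 12*u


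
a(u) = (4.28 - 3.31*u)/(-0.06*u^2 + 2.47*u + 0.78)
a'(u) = (4.28 - 3.31*u)*(0.12*u - 2.47)/(-0.06*u^2 + 2.47*u + 0.78)^2 - 3.31/(-0.06*u^2 + 2.47*u + 0.78) = (-0.1986*u^2 + 0.5136*u - 13.1534)/(0.0036*u^4 - 0.2964*u^3 + 6.0073*u^2 + 3.8532*u + 0.6084)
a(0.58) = 1.08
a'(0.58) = -2.69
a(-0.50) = -12.63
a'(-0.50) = -60.93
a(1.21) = 0.07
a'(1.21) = -0.95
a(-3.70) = -1.80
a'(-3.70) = -0.21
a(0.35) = 1.91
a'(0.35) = -4.85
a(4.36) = -0.98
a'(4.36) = -0.14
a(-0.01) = 5.71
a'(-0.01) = -23.07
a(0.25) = 2.48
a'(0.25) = -6.71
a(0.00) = 5.49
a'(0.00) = -21.62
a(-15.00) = -1.08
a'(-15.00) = -0.03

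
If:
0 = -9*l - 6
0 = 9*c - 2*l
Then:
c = -4/27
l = -2/3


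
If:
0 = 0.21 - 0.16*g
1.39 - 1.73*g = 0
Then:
No Solution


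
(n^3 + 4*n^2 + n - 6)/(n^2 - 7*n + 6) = (n^2 + 5*n + 6)/(n - 6)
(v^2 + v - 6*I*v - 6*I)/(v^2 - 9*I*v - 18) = (v + 1)/(v - 3*I)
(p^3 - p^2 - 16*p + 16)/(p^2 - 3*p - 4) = (p^2 + 3*p - 4)/(p + 1)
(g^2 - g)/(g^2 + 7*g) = (g - 1)/(g + 7)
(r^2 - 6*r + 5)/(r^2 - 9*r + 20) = (r - 1)/(r - 4)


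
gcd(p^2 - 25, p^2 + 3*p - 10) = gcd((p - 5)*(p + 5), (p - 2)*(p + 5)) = p + 5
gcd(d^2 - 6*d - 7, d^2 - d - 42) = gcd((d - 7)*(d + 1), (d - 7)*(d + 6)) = d - 7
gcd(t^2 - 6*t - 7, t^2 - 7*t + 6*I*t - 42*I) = t - 7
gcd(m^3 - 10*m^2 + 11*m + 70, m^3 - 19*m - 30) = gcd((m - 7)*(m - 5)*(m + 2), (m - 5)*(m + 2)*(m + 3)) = m^2 - 3*m - 10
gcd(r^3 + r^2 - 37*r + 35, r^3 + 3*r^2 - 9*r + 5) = r - 1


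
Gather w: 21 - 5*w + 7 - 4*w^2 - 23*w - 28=-4*w^2 - 28*w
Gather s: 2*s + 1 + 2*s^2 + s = 2*s^2 + 3*s + 1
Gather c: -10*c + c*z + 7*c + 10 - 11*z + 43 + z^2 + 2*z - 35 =c*(z - 3) + z^2 - 9*z + 18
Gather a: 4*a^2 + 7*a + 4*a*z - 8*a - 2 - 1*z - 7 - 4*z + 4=4*a^2 + a*(4*z - 1) - 5*z - 5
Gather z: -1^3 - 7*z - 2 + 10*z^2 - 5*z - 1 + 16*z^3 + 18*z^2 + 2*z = 16*z^3 + 28*z^2 - 10*z - 4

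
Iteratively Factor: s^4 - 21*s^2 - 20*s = (s)*(s^3 - 21*s - 20) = s*(s + 1)*(s^2 - s - 20) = s*(s + 1)*(s + 4)*(s - 5)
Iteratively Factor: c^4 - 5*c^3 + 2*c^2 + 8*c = (c - 2)*(c^3 - 3*c^2 - 4*c) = (c - 4)*(c - 2)*(c^2 + c) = (c - 4)*(c - 2)*(c + 1)*(c)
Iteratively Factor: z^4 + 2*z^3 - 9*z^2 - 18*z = (z)*(z^3 + 2*z^2 - 9*z - 18) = z*(z + 2)*(z^2 - 9) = z*(z - 3)*(z + 2)*(z + 3)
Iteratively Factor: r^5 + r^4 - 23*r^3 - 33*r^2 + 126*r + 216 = (r + 2)*(r^4 - r^3 - 21*r^2 + 9*r + 108) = (r - 3)*(r + 2)*(r^3 + 2*r^2 - 15*r - 36) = (r - 4)*(r - 3)*(r + 2)*(r^2 + 6*r + 9) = (r - 4)*(r - 3)*(r + 2)*(r + 3)*(r + 3)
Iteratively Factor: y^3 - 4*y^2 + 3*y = (y - 1)*(y^2 - 3*y) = (y - 3)*(y - 1)*(y)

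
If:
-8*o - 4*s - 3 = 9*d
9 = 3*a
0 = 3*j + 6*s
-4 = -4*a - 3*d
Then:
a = 3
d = -8/3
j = -2*s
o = 21/8 - s/2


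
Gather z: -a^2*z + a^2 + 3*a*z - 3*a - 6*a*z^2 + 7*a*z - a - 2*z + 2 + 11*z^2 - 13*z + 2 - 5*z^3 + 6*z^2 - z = a^2 - 4*a - 5*z^3 + z^2*(17 - 6*a) + z*(-a^2 + 10*a - 16) + 4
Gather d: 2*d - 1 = 2*d - 1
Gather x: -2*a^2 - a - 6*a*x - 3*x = -2*a^2 - a + x*(-6*a - 3)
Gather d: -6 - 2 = -8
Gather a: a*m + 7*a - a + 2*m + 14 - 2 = a*(m + 6) + 2*m + 12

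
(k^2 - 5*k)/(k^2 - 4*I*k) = (k - 5)/(k - 4*I)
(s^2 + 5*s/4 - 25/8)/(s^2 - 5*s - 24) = (-8*s^2 - 10*s + 25)/(8*(-s^2 + 5*s + 24))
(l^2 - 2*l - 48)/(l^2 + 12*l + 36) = (l - 8)/(l + 6)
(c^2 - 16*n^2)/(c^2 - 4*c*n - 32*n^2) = (c - 4*n)/(c - 8*n)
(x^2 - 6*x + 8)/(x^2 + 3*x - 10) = (x - 4)/(x + 5)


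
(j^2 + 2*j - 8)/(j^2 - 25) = (j^2 + 2*j - 8)/(j^2 - 25)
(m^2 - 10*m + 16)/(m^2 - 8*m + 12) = (m - 8)/(m - 6)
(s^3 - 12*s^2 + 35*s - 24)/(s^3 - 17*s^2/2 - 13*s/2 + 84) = 2*(s^2 - 4*s + 3)/(2*s^2 - s - 21)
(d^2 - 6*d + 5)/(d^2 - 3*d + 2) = (d - 5)/(d - 2)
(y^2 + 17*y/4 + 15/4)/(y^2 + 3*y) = (y + 5/4)/y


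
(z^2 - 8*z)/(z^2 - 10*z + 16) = z/(z - 2)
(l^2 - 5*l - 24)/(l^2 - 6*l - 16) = (l + 3)/(l + 2)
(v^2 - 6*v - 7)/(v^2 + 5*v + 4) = (v - 7)/(v + 4)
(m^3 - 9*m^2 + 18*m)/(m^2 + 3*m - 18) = m*(m - 6)/(m + 6)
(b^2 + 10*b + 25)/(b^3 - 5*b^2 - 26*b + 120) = (b + 5)/(b^2 - 10*b + 24)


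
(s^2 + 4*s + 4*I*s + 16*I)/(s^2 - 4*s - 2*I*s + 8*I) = (s^2 + 4*s*(1 + I) + 16*I)/(s^2 - 2*s*(2 + I) + 8*I)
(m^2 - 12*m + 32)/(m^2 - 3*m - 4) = (m - 8)/(m + 1)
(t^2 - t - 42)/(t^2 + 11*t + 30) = (t - 7)/(t + 5)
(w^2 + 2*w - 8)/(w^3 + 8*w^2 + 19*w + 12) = (w - 2)/(w^2 + 4*w + 3)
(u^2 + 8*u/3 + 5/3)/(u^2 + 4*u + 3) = (u + 5/3)/(u + 3)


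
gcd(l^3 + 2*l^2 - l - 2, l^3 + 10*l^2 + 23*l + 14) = l^2 + 3*l + 2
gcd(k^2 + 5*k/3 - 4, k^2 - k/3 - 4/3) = k - 4/3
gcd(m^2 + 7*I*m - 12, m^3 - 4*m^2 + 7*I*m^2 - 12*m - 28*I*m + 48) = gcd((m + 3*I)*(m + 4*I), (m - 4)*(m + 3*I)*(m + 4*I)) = m^2 + 7*I*m - 12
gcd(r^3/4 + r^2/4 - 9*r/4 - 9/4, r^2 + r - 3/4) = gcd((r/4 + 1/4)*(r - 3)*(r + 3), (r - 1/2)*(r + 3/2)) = 1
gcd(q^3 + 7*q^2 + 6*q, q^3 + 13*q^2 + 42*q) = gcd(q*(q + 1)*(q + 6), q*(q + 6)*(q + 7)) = q^2 + 6*q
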